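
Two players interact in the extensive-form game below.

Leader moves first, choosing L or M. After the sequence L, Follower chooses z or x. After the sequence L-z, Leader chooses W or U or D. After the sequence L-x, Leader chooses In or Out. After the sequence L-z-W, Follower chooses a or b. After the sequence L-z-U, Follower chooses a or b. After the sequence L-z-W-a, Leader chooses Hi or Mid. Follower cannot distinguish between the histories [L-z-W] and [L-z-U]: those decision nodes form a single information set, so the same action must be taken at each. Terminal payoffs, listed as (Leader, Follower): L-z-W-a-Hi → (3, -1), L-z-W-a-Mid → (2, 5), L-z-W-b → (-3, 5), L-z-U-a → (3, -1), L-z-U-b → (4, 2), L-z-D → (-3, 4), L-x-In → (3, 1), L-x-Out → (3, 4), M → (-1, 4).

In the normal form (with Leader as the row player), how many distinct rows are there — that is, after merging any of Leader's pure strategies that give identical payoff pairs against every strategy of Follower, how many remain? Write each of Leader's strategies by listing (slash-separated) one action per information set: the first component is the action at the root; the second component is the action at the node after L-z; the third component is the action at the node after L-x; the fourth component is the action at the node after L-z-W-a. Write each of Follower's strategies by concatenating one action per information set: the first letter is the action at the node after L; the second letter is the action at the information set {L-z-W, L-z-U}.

9

Leader has 24 pure strategies: L/W/In/Hi, L/W/In/Mid, L/W/Out/Hi, L/W/Out/Mid, L/U/In/Hi, L/U/In/Mid, L/U/Out/Hi, L/U/Out/Mid, L/D/In/Hi, L/D/In/Mid, L/D/Out/Hi, L/D/Out/Mid, M/W/In/Hi, M/W/In/Mid, M/W/Out/Hi, M/W/Out/Mid, M/U/In/Hi, M/U/In/Mid, M/U/Out/Hi, M/U/Out/Mid, M/D/In/Hi, M/D/In/Mid, M/D/Out/Hi, M/D/Out/Mid. Columns: za, zb, xa, xb.
{L/W/In/Hi} → row (3,-1) (-3,5) (3,1) (3,1)
{L/W/In/Mid} → row (2,5) (-3,5) (3,1) (3,1)
{L/W/Out/Hi} → row (3,-1) (-3,5) (3,4) (3,4)
{L/W/Out/Mid} → row (2,5) (-3,5) (3,4) (3,4)
{L/U/In/Hi, L/U/In/Mid} → row (3,-1) (4,2) (3,1) (3,1)
{L/U/Out/Hi, L/U/Out/Mid} → row (3,-1) (4,2) (3,4) (3,4)
{L/D/In/Hi, L/D/In/Mid} → row (-3,4) (-3,4) (3,1) (3,1)
{L/D/Out/Hi, L/D/Out/Mid} → row (-3,4) (-3,4) (3,4) (3,4)
{M/W/In/Hi, M/W/In/Mid, M/W/Out/Hi, M/W/Out/Mid, M/U/In/Hi, M/U/In/Mid, M/U/Out/Hi, M/U/Out/Mid, M/D/In/Hi, M/D/In/Mid, M/D/Out/Hi, M/D/Out/Mid} → row (-1,4) (-1,4) (-1,4) (-1,4)
That's 9 distinct rows out of 24 strategies.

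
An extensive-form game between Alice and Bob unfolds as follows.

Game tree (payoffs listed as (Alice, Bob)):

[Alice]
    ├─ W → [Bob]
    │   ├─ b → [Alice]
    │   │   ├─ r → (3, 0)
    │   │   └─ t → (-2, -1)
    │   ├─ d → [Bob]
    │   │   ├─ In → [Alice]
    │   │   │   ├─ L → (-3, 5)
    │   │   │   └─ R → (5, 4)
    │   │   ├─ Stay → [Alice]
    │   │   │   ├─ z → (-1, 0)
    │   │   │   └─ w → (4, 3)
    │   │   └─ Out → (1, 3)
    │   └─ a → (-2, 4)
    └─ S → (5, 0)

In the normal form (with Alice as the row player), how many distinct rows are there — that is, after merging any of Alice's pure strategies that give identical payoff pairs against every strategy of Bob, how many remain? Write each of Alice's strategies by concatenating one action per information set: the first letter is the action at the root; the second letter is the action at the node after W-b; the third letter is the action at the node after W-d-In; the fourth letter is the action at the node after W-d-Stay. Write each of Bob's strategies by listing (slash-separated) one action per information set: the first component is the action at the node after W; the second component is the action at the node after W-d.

9

Alice has 16 pure strategies: WrLz, WrLw, WrRz, WrRw, WtLz, WtLw, WtRz, WtRw, SrLz, SrLw, SrRz, SrRw, StLz, StLw, StRz, StRw. Columns: b/In, b/Stay, b/Out, d/In, d/Stay, d/Out, a/In, a/Stay, a/Out.
{WrLz} → row (3,0) (3,0) (3,0) (-3,5) (-1,0) (1,3) (-2,4) (-2,4) (-2,4)
{WrLw} → row (3,0) (3,0) (3,0) (-3,5) (4,3) (1,3) (-2,4) (-2,4) (-2,4)
{WrRz} → row (3,0) (3,0) (3,0) (5,4) (-1,0) (1,3) (-2,4) (-2,4) (-2,4)
{WrRw} → row (3,0) (3,0) (3,0) (5,4) (4,3) (1,3) (-2,4) (-2,4) (-2,4)
{WtLz} → row (-2,-1) (-2,-1) (-2,-1) (-3,5) (-1,0) (1,3) (-2,4) (-2,4) (-2,4)
{WtLw} → row (-2,-1) (-2,-1) (-2,-1) (-3,5) (4,3) (1,3) (-2,4) (-2,4) (-2,4)
{WtRz} → row (-2,-1) (-2,-1) (-2,-1) (5,4) (-1,0) (1,3) (-2,4) (-2,4) (-2,4)
{WtRw} → row (-2,-1) (-2,-1) (-2,-1) (5,4) (4,3) (1,3) (-2,4) (-2,4) (-2,4)
{SrLz, SrLw, SrRz, SrRw, StLz, StLw, StRz, StRw} → row (5,0) (5,0) (5,0) (5,0) (5,0) (5,0) (5,0) (5,0) (5,0)
That's 9 distinct rows out of 16 strategies.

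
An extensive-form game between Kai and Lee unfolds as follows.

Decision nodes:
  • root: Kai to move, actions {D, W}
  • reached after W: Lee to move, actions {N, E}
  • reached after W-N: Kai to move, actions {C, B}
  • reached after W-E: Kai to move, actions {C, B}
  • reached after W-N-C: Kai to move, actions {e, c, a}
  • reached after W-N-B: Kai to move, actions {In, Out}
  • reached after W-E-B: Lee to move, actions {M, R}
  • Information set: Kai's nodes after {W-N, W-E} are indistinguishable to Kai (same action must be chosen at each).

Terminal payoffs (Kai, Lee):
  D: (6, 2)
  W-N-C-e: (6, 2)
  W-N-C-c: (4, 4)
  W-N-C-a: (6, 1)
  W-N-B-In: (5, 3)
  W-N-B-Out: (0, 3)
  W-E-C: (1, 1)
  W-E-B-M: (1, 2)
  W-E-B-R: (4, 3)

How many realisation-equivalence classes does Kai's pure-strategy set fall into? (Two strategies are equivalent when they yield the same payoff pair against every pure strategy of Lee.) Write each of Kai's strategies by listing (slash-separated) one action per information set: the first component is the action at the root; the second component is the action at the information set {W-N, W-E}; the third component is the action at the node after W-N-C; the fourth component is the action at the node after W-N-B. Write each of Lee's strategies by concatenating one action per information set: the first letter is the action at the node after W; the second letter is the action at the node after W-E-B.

Kai has 24 pure strategies: D/C/e/In, D/C/e/Out, D/C/c/In, D/C/c/Out, D/C/a/In, D/C/a/Out, D/B/e/In, D/B/e/Out, D/B/c/In, D/B/c/Out, D/B/a/In, D/B/a/Out, W/C/e/In, W/C/e/Out, W/C/c/In, W/C/c/Out, W/C/a/In, W/C/a/Out, W/B/e/In, W/B/e/Out, W/B/c/In, W/B/c/Out, W/B/a/In, W/B/a/Out. Columns: NM, NR, EM, ER.
{D/C/e/In, D/C/e/Out, D/C/c/In, D/C/c/Out, D/C/a/In, D/C/a/Out, D/B/e/In, D/B/e/Out, D/B/c/In, D/B/c/Out, D/B/a/In, D/B/a/Out} → row (6,2) (6,2) (6,2) (6,2)
{W/C/e/In, W/C/e/Out} → row (6,2) (6,2) (1,1) (1,1)
{W/C/c/In, W/C/c/Out} → row (4,4) (4,4) (1,1) (1,1)
{W/C/a/In, W/C/a/Out} → row (6,1) (6,1) (1,1) (1,1)
{W/B/e/In, W/B/c/In, W/B/a/In} → row (5,3) (5,3) (1,2) (4,3)
{W/B/e/Out, W/B/c/Out, W/B/a/Out} → row (0,3) (0,3) (1,2) (4,3)
That's 6 distinct rows out of 24 strategies.

6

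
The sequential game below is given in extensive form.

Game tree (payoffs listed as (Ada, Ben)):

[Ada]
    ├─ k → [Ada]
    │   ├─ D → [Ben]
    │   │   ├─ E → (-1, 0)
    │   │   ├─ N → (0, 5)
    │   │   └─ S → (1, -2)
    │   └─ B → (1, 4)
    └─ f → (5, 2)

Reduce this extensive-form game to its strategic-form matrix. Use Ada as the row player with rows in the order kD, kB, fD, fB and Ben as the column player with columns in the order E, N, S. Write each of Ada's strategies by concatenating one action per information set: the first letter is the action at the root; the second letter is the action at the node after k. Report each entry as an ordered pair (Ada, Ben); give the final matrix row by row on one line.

kD: (-1,0) (0,5) (1,-2) | kB: (1,4) (1,4) (1,4) | fD: (5,2) (5,2) (5,2) | fB: (5,2) (5,2) (5,2)

            E        N        S
  kD   (-1,0)    (0,5)   (1,-2)
  kB    (1,4)    (1,4)    (1,4)
  fD    (5,2)    (5,2)    (5,2)
  fB    (5,2)    (5,2)    (5,2)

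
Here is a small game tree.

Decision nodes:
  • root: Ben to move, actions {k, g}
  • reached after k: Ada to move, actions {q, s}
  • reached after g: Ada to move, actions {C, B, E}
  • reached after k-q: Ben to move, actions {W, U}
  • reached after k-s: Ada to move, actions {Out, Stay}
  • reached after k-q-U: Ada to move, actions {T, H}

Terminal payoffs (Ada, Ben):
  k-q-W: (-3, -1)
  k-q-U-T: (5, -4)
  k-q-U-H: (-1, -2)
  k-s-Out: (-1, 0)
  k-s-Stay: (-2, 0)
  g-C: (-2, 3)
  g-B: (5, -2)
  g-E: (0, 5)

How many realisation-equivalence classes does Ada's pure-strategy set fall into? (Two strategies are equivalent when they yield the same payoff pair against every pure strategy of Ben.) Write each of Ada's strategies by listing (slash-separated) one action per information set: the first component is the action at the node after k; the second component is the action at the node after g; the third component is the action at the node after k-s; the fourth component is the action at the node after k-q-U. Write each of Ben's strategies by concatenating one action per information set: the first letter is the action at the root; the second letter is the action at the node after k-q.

Ada has 24 pure strategies: q/C/Out/T, q/C/Out/H, q/C/Stay/T, q/C/Stay/H, q/B/Out/T, q/B/Out/H, q/B/Stay/T, q/B/Stay/H, q/E/Out/T, q/E/Out/H, q/E/Stay/T, q/E/Stay/H, s/C/Out/T, s/C/Out/H, s/C/Stay/T, s/C/Stay/H, s/B/Out/T, s/B/Out/H, s/B/Stay/T, s/B/Stay/H, s/E/Out/T, s/E/Out/H, s/E/Stay/T, s/E/Stay/H. Columns: kW, kU, gW, gU.
{q/C/Out/T, q/C/Stay/T} → row (-3,-1) (5,-4) (-2,3) (-2,3)
{q/C/Out/H, q/C/Stay/H} → row (-3,-1) (-1,-2) (-2,3) (-2,3)
{q/B/Out/T, q/B/Stay/T} → row (-3,-1) (5,-4) (5,-2) (5,-2)
{q/B/Out/H, q/B/Stay/H} → row (-3,-1) (-1,-2) (5,-2) (5,-2)
{q/E/Out/T, q/E/Stay/T} → row (-3,-1) (5,-4) (0,5) (0,5)
{q/E/Out/H, q/E/Stay/H} → row (-3,-1) (-1,-2) (0,5) (0,5)
{s/C/Out/T, s/C/Out/H} → row (-1,0) (-1,0) (-2,3) (-2,3)
{s/C/Stay/T, s/C/Stay/H} → row (-2,0) (-2,0) (-2,3) (-2,3)
{s/B/Out/T, s/B/Out/H} → row (-1,0) (-1,0) (5,-2) (5,-2)
{s/B/Stay/T, s/B/Stay/H} → row (-2,0) (-2,0) (5,-2) (5,-2)
{s/E/Out/T, s/E/Out/H} → row (-1,0) (-1,0) (0,5) (0,5)
{s/E/Stay/T, s/E/Stay/H} → row (-2,0) (-2,0) (0,5) (0,5)
That's 12 distinct rows out of 24 strategies.

12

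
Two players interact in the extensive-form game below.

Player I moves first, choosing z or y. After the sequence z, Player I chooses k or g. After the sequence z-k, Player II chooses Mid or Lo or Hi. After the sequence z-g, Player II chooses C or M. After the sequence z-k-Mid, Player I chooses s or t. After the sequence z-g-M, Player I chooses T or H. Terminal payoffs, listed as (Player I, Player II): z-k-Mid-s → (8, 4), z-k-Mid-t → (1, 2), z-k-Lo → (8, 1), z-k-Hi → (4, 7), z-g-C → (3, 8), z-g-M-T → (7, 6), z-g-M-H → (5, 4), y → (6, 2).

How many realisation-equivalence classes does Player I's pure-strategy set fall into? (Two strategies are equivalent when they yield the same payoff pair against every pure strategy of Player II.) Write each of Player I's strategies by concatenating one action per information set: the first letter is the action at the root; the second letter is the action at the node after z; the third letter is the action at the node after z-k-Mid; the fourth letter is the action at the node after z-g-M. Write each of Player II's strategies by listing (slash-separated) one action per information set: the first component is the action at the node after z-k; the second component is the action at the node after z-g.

Player I has 16 pure strategies: zksT, zksH, zktT, zktH, zgsT, zgsH, zgtT, zgtH, yksT, yksH, yktT, yktH, ygsT, ygsH, ygtT, ygtH. Columns: Mid/C, Mid/M, Lo/C, Lo/M, Hi/C, Hi/M.
{zksT, zksH} → row (8,4) (8,4) (8,1) (8,1) (4,7) (4,7)
{zktT, zktH} → row (1,2) (1,2) (8,1) (8,1) (4,7) (4,7)
{zgsT, zgtT} → row (3,8) (7,6) (3,8) (7,6) (3,8) (7,6)
{zgsH, zgtH} → row (3,8) (5,4) (3,8) (5,4) (3,8) (5,4)
{yksT, yksH, yktT, yktH, ygsT, ygsH, ygtT, ygtH} → row (6,2) (6,2) (6,2) (6,2) (6,2) (6,2)
That's 5 distinct rows out of 16 strategies.

5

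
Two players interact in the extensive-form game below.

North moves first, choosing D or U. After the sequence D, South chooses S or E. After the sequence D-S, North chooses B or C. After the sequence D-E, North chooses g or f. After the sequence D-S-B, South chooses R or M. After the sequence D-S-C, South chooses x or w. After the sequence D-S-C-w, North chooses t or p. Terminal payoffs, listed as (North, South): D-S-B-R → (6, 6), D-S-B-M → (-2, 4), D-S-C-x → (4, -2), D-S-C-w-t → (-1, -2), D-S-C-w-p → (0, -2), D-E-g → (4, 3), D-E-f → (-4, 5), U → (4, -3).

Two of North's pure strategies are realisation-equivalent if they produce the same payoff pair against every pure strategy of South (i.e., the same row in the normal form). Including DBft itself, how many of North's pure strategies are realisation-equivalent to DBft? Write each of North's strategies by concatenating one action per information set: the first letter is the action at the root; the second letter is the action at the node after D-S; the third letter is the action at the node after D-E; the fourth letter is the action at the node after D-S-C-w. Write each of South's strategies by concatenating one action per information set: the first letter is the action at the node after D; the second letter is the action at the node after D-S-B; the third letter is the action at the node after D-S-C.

Row for DBft (columns SRx, SRw, SMx, SMw, ERx, ERw, EMx, EMw): (6,6) (6,6) (-2,4) (-2,4) (-4,5) (-4,5) (-4,5) (-4,5).
Under DBft, North's choice at the node after D-S-C-w can never be reached regardless of what South does, so varying those choices leaves every outcome unchanged.
Holding the reachable choices fixed and varying the unreachable one freely already gives 2 equivalent strategies.
No other strategy reproduces this row, so those 2 are the full class: DBft, DBfp.

2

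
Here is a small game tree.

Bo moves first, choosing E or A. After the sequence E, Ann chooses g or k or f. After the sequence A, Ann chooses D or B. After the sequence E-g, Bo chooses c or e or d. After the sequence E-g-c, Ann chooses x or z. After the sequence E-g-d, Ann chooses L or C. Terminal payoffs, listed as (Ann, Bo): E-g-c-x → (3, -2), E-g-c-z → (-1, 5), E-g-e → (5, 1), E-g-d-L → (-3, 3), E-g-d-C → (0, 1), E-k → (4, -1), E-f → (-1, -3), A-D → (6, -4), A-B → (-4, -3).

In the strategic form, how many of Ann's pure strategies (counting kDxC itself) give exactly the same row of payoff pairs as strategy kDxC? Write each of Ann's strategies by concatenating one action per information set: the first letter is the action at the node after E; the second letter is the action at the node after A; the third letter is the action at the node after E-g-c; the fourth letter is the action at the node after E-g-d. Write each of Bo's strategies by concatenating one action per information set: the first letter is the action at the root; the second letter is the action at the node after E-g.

4

Row for kDxC (columns Ec, Ee, Ed, Ac, Ae, Ad): (4,-1) (4,-1) (4,-1) (6,-4) (6,-4) (6,-4).
Under kDxC, Ann's choice at the node after E-g-c and at the node after E-g-d can never be reached regardless of what Bo does, so varying those choices leaves every outcome unchanged.
Holding the reachable choices fixed and varying the unreachable ones freely already gives 2 × 2 = 4 equivalent strategies.
No other strategy reproduces this row, so those 4 are the full class: kDxL, kDxC, kDzL, kDzC.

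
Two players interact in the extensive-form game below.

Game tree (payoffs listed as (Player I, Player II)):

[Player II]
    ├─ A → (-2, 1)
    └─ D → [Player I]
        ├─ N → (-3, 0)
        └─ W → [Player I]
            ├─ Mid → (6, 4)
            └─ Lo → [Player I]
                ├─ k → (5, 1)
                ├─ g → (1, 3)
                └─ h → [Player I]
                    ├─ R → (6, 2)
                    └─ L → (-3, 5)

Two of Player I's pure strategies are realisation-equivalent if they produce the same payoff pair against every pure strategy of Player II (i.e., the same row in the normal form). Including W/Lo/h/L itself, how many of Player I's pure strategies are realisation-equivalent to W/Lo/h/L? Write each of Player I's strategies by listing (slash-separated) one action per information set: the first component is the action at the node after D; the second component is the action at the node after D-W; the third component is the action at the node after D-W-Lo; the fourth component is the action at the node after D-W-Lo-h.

1

Row for W/Lo/h/L (columns A, D): (-2,1) (-3,5).
Every one of Player I's information sets is on the play path for some reply by Player II when Player I follows W/Lo/h/L.
Changing the action at any of them therefore changes at least one column, so only W/Lo/h/L itself gives this row.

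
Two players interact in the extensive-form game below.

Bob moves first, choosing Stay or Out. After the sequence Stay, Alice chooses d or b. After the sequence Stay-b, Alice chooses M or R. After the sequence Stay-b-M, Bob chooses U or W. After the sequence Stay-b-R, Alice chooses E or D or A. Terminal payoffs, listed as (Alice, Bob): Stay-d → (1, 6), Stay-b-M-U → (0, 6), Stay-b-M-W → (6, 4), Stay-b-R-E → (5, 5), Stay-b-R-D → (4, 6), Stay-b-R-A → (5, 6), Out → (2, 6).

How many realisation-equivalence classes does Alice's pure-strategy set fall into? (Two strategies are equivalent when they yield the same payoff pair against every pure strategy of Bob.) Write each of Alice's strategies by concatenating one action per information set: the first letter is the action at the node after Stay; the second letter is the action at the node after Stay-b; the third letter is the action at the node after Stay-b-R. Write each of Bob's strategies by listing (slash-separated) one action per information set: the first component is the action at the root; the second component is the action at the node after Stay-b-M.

Alice has 12 pure strategies: dME, dMD, dMA, dRE, dRD, dRA, bME, bMD, bMA, bRE, bRD, bRA. Columns: Stay/U, Stay/W, Out/U, Out/W.
{dME, dMD, dMA, dRE, dRD, dRA} → row (1,6) (1,6) (2,6) (2,6)
{bME, bMD, bMA} → row (0,6) (6,4) (2,6) (2,6)
{bRE} → row (5,5) (5,5) (2,6) (2,6)
{bRD} → row (4,6) (4,6) (2,6) (2,6)
{bRA} → row (5,6) (5,6) (2,6) (2,6)
That's 5 distinct rows out of 12 strategies.

5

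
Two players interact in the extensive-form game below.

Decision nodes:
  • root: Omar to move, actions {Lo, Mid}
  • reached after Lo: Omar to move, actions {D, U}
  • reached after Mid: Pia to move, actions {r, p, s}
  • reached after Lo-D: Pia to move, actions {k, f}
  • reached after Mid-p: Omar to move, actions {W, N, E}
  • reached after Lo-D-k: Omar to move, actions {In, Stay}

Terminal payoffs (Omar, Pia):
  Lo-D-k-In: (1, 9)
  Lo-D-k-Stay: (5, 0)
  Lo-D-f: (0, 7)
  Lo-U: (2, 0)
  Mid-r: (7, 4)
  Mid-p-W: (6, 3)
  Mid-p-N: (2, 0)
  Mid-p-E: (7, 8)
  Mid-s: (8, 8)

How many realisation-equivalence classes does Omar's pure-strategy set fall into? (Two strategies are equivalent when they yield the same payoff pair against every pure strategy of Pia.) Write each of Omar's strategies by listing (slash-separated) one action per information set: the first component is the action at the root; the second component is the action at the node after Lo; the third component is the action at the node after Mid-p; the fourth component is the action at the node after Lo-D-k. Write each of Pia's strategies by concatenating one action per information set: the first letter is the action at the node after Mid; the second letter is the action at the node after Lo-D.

6

Omar has 24 pure strategies: Lo/D/W/In, Lo/D/W/Stay, Lo/D/N/In, Lo/D/N/Stay, Lo/D/E/In, Lo/D/E/Stay, Lo/U/W/In, Lo/U/W/Stay, Lo/U/N/In, Lo/U/N/Stay, Lo/U/E/In, Lo/U/E/Stay, Mid/D/W/In, Mid/D/W/Stay, Mid/D/N/In, Mid/D/N/Stay, Mid/D/E/In, Mid/D/E/Stay, Mid/U/W/In, Mid/U/W/Stay, Mid/U/N/In, Mid/U/N/Stay, Mid/U/E/In, Mid/U/E/Stay. Columns: rk, rf, pk, pf, sk, sf.
{Lo/D/W/In, Lo/D/N/In, Lo/D/E/In} → row (1,9) (0,7) (1,9) (0,7) (1,9) (0,7)
{Lo/D/W/Stay, Lo/D/N/Stay, Lo/D/E/Stay} → row (5,0) (0,7) (5,0) (0,7) (5,0) (0,7)
{Lo/U/W/In, Lo/U/W/Stay, Lo/U/N/In, Lo/U/N/Stay, Lo/U/E/In, Lo/U/E/Stay} → row (2,0) (2,0) (2,0) (2,0) (2,0) (2,0)
{Mid/D/W/In, Mid/D/W/Stay, Mid/U/W/In, Mid/U/W/Stay} → row (7,4) (7,4) (6,3) (6,3) (8,8) (8,8)
{Mid/D/N/In, Mid/D/N/Stay, Mid/U/N/In, Mid/U/N/Stay} → row (7,4) (7,4) (2,0) (2,0) (8,8) (8,8)
{Mid/D/E/In, Mid/D/E/Stay, Mid/U/E/In, Mid/U/E/Stay} → row (7,4) (7,4) (7,8) (7,8) (8,8) (8,8)
That's 6 distinct rows out of 24 strategies.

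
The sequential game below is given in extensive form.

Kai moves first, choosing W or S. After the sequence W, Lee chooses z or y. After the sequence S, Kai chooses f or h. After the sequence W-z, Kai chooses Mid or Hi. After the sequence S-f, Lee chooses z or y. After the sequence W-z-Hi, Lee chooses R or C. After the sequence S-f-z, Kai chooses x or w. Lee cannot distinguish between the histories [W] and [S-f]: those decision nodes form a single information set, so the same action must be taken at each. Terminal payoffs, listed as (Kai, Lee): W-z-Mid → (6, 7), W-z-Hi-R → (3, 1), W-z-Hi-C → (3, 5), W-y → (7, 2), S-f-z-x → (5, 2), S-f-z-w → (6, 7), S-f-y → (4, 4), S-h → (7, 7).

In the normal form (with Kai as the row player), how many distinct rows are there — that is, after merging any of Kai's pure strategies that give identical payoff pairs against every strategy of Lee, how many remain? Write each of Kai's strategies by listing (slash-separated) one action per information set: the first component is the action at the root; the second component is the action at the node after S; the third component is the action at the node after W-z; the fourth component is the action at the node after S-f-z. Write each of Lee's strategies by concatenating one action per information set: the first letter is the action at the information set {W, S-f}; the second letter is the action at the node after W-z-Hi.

5

Kai has 16 pure strategies: W/f/Mid/x, W/f/Mid/w, W/f/Hi/x, W/f/Hi/w, W/h/Mid/x, W/h/Mid/w, W/h/Hi/x, W/h/Hi/w, S/f/Mid/x, S/f/Mid/w, S/f/Hi/x, S/f/Hi/w, S/h/Mid/x, S/h/Mid/w, S/h/Hi/x, S/h/Hi/w. Columns: zR, zC, yR, yC.
{W/f/Mid/x, W/f/Mid/w, W/h/Mid/x, W/h/Mid/w} → row (6,7) (6,7) (7,2) (7,2)
{W/f/Hi/x, W/f/Hi/w, W/h/Hi/x, W/h/Hi/w} → row (3,1) (3,5) (7,2) (7,2)
{S/f/Mid/x, S/f/Hi/x} → row (5,2) (5,2) (4,4) (4,4)
{S/f/Mid/w, S/f/Hi/w} → row (6,7) (6,7) (4,4) (4,4)
{S/h/Mid/x, S/h/Mid/w, S/h/Hi/x, S/h/Hi/w} → row (7,7) (7,7) (7,7) (7,7)
That's 5 distinct rows out of 16 strategies.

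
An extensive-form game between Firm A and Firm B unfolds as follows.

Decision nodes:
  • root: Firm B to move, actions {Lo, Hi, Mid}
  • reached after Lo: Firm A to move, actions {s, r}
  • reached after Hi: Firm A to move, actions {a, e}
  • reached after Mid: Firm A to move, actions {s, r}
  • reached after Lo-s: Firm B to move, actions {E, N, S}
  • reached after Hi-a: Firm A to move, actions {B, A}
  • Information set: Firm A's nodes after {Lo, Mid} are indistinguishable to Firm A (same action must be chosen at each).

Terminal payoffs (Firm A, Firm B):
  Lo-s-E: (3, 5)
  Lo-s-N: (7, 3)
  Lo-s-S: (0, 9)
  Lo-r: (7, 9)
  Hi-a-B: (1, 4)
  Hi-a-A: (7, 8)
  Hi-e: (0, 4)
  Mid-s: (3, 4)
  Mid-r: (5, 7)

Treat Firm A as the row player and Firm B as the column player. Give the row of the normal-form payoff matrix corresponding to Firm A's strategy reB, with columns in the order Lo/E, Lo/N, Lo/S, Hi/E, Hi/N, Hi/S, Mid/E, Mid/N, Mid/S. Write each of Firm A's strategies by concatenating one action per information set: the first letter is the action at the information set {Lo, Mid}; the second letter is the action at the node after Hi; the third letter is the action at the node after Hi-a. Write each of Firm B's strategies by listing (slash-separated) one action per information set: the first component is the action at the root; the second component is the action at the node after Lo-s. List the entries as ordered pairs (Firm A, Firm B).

vs Lo/E: Firm B plays Lo → Firm A plays r at [Lo] → (7, 9)
vs Lo/N: Firm B plays Lo → Firm A plays r at [Lo] → (7, 9)
vs Lo/S: Firm B plays Lo → Firm A plays r at [Lo] → (7, 9)
vs Hi/E: Firm B plays Hi → Firm A plays e at [Hi] → (0, 4)
vs Hi/N: Firm B plays Hi → Firm A plays e at [Hi] → (0, 4)
vs Hi/S: Firm B plays Hi → Firm A plays e at [Hi] → (0, 4)
vs Mid/E: Firm B plays Mid → Firm A plays r at [Mid] → (5, 7)
vs Mid/N: Firm B plays Mid → Firm A plays r at [Mid] → (5, 7)
vs Mid/S: Firm B plays Mid → Firm A plays r at [Mid] → (5, 7)

(7,9) (7,9) (7,9) (0,4) (0,4) (0,4) (5,7) (5,7) (5,7)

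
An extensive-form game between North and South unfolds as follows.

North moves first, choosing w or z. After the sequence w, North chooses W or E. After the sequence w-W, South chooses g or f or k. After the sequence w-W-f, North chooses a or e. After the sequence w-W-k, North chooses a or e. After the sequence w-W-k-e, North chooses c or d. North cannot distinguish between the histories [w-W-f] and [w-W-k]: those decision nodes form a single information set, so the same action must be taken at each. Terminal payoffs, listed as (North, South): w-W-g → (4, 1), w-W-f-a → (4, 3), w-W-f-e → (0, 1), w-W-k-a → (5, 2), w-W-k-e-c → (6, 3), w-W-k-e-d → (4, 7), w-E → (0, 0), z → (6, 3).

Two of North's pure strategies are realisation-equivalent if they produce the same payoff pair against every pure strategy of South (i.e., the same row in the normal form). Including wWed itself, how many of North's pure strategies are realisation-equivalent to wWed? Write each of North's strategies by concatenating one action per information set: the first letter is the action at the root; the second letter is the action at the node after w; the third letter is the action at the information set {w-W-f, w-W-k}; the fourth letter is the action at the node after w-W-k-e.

Row for wWed (columns g, f, k): (4,1) (0,1) (4,7).
Every one of North's information sets is on the play path for some reply by South when North follows wWed.
Changing the action at any of them therefore changes at least one column, so only wWed itself gives this row.

1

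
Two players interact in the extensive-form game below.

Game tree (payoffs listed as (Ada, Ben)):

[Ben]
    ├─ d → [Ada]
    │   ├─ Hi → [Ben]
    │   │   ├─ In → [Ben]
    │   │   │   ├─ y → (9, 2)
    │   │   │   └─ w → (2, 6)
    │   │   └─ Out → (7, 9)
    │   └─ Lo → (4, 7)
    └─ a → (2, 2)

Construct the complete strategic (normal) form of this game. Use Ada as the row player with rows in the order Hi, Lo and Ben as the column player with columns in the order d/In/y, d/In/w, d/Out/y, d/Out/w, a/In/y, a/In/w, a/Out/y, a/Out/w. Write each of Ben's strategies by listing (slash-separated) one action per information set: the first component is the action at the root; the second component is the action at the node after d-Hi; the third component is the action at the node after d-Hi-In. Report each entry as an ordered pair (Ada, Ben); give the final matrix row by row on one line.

       d/In/y   d/In/w  d/Out/y  d/Out/w   a/In/y   a/In/w  a/Out/y  a/Out/w
  Hi    (9,2)    (2,6)    (7,9)    (7,9)    (2,2)    (2,2)    (2,2)    (2,2)
  Lo    (4,7)    (4,7)    (4,7)    (4,7)    (2,2)    (2,2)    (2,2)    (2,2)

Hi: (9,2) (2,6) (7,9) (7,9) (2,2) (2,2) (2,2) (2,2) | Lo: (4,7) (4,7) (4,7) (4,7) (2,2) (2,2) (2,2) (2,2)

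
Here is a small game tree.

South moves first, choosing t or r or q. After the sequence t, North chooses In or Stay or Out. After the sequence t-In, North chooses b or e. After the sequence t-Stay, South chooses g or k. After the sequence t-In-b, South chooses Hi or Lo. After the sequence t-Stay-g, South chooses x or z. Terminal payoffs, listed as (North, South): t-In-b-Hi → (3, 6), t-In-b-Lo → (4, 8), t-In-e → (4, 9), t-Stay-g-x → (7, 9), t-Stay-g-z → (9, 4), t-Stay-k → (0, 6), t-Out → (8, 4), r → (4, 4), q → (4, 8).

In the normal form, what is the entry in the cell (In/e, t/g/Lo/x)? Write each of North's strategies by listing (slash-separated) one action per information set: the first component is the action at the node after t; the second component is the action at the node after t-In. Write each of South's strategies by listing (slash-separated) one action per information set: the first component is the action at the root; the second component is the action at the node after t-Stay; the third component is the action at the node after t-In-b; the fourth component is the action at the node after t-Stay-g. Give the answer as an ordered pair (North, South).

Trace the play path from the root:
  South plays t
  North plays In at [t]
  North plays e at [t-In]
→ terminal payoff (4, 9).
(South's choice at the node after t-Stay is never reached on this path, so it doesn't affect the outcome.)

(4, 9)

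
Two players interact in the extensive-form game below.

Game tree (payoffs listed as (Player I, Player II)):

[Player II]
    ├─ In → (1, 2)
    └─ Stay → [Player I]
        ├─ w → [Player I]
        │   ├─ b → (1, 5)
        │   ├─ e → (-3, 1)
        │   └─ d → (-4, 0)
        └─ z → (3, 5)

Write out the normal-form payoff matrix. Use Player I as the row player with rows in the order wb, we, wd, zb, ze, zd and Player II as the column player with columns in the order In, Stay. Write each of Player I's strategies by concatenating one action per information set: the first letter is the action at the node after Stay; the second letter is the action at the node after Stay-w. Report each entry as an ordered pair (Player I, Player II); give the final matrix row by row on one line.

wb: (1,2) (1,5) | we: (1,2) (-3,1) | wd: (1,2) (-4,0) | zb: (1,2) (3,5) | ze: (1,2) (3,5) | zd: (1,2) (3,5)

Row wb: In→(1,2), Stay→(1,5)
Row we: In→(1,2), Stay→(-3,1)
Row wd: In→(1,2), Stay→(-4,0)
Row zb: In→(1,2), Stay→(3,5)
Row ze: In→(1,2), Stay→(3,5)
Row zd: In→(1,2), Stay→(3,5)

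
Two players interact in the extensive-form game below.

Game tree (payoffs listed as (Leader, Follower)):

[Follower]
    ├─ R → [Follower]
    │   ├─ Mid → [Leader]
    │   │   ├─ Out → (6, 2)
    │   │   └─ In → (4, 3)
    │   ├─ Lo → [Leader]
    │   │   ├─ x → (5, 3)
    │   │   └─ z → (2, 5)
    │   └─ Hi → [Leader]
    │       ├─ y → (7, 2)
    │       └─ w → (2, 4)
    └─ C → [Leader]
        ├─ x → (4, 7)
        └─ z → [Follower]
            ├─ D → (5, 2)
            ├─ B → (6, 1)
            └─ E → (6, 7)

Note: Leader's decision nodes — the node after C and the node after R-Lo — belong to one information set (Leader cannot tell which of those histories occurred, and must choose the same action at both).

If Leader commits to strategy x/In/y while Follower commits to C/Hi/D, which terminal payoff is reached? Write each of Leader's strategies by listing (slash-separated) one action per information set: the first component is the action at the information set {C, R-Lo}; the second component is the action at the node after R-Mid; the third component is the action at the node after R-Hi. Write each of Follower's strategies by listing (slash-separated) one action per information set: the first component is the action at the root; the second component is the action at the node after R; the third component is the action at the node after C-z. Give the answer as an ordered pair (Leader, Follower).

(4, 7)

Trace the play path from the root:
  Follower plays C
  Leader plays x at [C]
→ terminal payoff (4, 7).
(Leader's choice at the node after R-Mid is never reached on this path, so it doesn't affect the outcome.)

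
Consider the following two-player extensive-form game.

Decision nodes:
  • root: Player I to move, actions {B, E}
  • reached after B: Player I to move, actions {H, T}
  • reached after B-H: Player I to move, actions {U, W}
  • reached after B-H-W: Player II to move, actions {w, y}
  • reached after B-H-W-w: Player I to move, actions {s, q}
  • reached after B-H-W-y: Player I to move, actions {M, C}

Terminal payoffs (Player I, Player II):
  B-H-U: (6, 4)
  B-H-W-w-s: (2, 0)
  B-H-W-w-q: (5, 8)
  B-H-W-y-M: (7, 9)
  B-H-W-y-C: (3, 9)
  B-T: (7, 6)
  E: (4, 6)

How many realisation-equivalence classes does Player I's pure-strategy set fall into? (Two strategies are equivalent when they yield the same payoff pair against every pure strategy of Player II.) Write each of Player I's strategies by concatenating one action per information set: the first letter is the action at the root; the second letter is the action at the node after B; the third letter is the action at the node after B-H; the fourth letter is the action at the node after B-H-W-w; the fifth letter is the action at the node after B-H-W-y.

Player I has 32 pure strategies: BHUsM, BHUsC, BHUqM, BHUqC, BHWsM, BHWsC, BHWqM, BHWqC, BTUsM, BTUsC, BTUqM, BTUqC, BTWsM, BTWsC, BTWqM, BTWqC, EHUsM, EHUsC, EHUqM, EHUqC, EHWsM, EHWsC, EHWqM, EHWqC, ETUsM, ETUsC, ETUqM, ETUqC, ETWsM, ETWsC, ETWqM, ETWqC. Columns: w, y.
{BHUsM, BHUsC, BHUqM, BHUqC} → row (6,4) (6,4)
{BHWsM} → row (2,0) (7,9)
{BHWsC} → row (2,0) (3,9)
{BHWqM} → row (5,8) (7,9)
{BHWqC} → row (5,8) (3,9)
{BTUsM, BTUsC, BTUqM, BTUqC, BTWsM, BTWsC, BTWqM, BTWqC} → row (7,6) (7,6)
{EHUsM, EHUsC, EHUqM, EHUqC, EHWsM, EHWsC, EHWqM, EHWqC, ETUsM, ETUsC, ETUqM, ETUqC, ETWsM, ETWsC, ETWqM, ETWqC} → row (4,6) (4,6)
That's 7 distinct rows out of 32 strategies.

7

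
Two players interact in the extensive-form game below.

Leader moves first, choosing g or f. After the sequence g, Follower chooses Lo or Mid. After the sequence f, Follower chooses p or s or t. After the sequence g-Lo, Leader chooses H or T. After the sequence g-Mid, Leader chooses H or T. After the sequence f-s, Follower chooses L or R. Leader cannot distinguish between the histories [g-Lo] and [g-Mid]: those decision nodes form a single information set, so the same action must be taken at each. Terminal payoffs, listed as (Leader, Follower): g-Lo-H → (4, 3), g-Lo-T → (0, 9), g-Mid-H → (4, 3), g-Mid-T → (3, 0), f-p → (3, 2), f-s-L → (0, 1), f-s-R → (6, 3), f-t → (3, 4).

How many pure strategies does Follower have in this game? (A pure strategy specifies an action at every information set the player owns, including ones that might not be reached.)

12

Follower owns the node after g with actions {Lo, Mid} — two choices.
Follower owns the node after f with actions {p, s, t} — three choices.
Follower owns the node after f-s with actions {L, R} — two choices.
A pure strategy fixes one action at each information set independently, so the count is the product 2 × 3 × 2 = 12.
(For reference, Leader has 4 pure strategies, giving a 12×4 normal-form matrix.)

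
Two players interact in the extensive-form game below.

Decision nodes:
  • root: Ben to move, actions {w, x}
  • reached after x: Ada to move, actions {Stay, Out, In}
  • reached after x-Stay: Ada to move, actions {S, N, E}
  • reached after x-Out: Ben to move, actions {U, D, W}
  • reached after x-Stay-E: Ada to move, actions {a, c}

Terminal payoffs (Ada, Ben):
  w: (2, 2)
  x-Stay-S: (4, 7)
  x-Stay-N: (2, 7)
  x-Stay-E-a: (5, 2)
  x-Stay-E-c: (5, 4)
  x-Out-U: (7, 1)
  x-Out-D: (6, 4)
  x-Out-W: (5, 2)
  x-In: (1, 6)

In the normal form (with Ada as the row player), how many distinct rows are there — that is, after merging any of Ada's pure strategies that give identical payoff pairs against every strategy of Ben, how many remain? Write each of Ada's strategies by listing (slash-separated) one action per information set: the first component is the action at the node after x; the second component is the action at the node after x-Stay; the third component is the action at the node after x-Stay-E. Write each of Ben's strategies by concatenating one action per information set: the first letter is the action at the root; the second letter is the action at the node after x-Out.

Ada has 18 pure strategies: Stay/S/a, Stay/S/c, Stay/N/a, Stay/N/c, Stay/E/a, Stay/E/c, Out/S/a, Out/S/c, Out/N/a, Out/N/c, Out/E/a, Out/E/c, In/S/a, In/S/c, In/N/a, In/N/c, In/E/a, In/E/c. Columns: wU, wD, wW, xU, xD, xW.
{Stay/S/a, Stay/S/c} → row (2,2) (2,2) (2,2) (4,7) (4,7) (4,7)
{Stay/N/a, Stay/N/c} → row (2,2) (2,2) (2,2) (2,7) (2,7) (2,7)
{Stay/E/a} → row (2,2) (2,2) (2,2) (5,2) (5,2) (5,2)
{Stay/E/c} → row (2,2) (2,2) (2,2) (5,4) (5,4) (5,4)
{Out/S/a, Out/S/c, Out/N/a, Out/N/c, Out/E/a, Out/E/c} → row (2,2) (2,2) (2,2) (7,1) (6,4) (5,2)
{In/S/a, In/S/c, In/N/a, In/N/c, In/E/a, In/E/c} → row (2,2) (2,2) (2,2) (1,6) (1,6) (1,6)
That's 6 distinct rows out of 18 strategies.

6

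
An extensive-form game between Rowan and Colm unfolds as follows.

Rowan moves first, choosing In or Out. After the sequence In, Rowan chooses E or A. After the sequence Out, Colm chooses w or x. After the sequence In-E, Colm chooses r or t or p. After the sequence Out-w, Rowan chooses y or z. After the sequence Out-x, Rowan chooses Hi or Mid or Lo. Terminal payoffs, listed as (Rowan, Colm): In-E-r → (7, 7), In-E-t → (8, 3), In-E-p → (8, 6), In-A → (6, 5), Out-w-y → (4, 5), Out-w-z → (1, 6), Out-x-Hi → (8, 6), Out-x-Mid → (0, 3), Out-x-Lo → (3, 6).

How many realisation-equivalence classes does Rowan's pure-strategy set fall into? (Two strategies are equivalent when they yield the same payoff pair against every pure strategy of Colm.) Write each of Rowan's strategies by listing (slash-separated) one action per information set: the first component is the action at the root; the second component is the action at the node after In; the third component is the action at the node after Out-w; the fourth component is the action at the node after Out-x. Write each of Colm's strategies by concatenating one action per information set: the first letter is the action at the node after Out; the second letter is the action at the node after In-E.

8

Rowan has 24 pure strategies: In/E/y/Hi, In/E/y/Mid, In/E/y/Lo, In/E/z/Hi, In/E/z/Mid, In/E/z/Lo, In/A/y/Hi, In/A/y/Mid, In/A/y/Lo, In/A/z/Hi, In/A/z/Mid, In/A/z/Lo, Out/E/y/Hi, Out/E/y/Mid, Out/E/y/Lo, Out/E/z/Hi, Out/E/z/Mid, Out/E/z/Lo, Out/A/y/Hi, Out/A/y/Mid, Out/A/y/Lo, Out/A/z/Hi, Out/A/z/Mid, Out/A/z/Lo. Columns: wr, wt, wp, xr, xt, xp.
{In/E/y/Hi, In/E/y/Mid, In/E/y/Lo, In/E/z/Hi, In/E/z/Mid, In/E/z/Lo} → row (7,7) (8,3) (8,6) (7,7) (8,3) (8,6)
{In/A/y/Hi, In/A/y/Mid, In/A/y/Lo, In/A/z/Hi, In/A/z/Mid, In/A/z/Lo} → row (6,5) (6,5) (6,5) (6,5) (6,5) (6,5)
{Out/E/y/Hi, Out/A/y/Hi} → row (4,5) (4,5) (4,5) (8,6) (8,6) (8,6)
{Out/E/y/Mid, Out/A/y/Mid} → row (4,5) (4,5) (4,5) (0,3) (0,3) (0,3)
{Out/E/y/Lo, Out/A/y/Lo} → row (4,5) (4,5) (4,5) (3,6) (3,6) (3,6)
{Out/E/z/Hi, Out/A/z/Hi} → row (1,6) (1,6) (1,6) (8,6) (8,6) (8,6)
{Out/E/z/Mid, Out/A/z/Mid} → row (1,6) (1,6) (1,6) (0,3) (0,3) (0,3)
{Out/E/z/Lo, Out/A/z/Lo} → row (1,6) (1,6) (1,6) (3,6) (3,6) (3,6)
That's 8 distinct rows out of 24 strategies.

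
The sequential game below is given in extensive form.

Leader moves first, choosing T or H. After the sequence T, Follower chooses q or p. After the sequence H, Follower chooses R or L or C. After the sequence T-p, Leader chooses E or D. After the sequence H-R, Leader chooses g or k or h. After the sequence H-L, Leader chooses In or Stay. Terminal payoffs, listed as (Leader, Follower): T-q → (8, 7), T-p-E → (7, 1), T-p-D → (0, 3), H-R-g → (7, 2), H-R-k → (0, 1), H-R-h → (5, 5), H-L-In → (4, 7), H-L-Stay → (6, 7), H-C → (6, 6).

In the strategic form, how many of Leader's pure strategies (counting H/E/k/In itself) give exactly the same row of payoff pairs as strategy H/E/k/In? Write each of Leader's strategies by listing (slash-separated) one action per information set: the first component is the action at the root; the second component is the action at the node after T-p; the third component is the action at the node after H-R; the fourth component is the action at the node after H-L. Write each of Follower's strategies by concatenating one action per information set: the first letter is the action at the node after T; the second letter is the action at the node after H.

Row for H/E/k/In (columns qR, qL, qC, pR, pL, pC): (0,1) (4,7) (6,6) (0,1) (4,7) (6,6).
Under H/E/k/In, Leader's choice at the node after T-p can never be reached regardless of what Follower does, so varying those choices leaves every outcome unchanged.
Holding the reachable choices fixed and varying the unreachable one freely already gives 2 equivalent strategies.
No other strategy reproduces this row, so those 2 are the full class: H/E/k/In, H/D/k/In.

2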